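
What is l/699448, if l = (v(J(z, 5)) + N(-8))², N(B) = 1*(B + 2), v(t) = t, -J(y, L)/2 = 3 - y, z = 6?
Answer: 0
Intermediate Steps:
J(y, L) = -6 + 2*y (J(y, L) = -2*(3 - y) = -6 + 2*y)
N(B) = 2 + B (N(B) = 1*(2 + B) = 2 + B)
l = 0 (l = ((-6 + 2*6) + (2 - 8))² = ((-6 + 12) - 6)² = (6 - 6)² = 0² = 0)
l/699448 = 0/699448 = 0*(1/699448) = 0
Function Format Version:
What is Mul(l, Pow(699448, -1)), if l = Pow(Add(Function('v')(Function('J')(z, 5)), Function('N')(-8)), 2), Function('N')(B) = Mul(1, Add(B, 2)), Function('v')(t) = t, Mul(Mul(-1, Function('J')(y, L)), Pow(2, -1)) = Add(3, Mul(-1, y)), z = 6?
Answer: 0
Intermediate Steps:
Function('J')(y, L) = Add(-6, Mul(2, y)) (Function('J')(y, L) = Mul(-2, Add(3, Mul(-1, y))) = Add(-6, Mul(2, y)))
Function('N')(B) = Add(2, B) (Function('N')(B) = Mul(1, Add(2, B)) = Add(2, B))
l = 0 (l = Pow(Add(Add(-6, Mul(2, 6)), Add(2, -8)), 2) = Pow(Add(Add(-6, 12), -6), 2) = Pow(Add(6, -6), 2) = Pow(0, 2) = 0)
Mul(l, Pow(699448, -1)) = Mul(0, Pow(699448, -1)) = Mul(0, Rational(1, 699448)) = 0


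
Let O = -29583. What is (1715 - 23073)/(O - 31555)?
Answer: 10679/30569 ≈ 0.34934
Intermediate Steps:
(1715 - 23073)/(O - 31555) = (1715 - 23073)/(-29583 - 31555) = -21358/(-61138) = -21358*(-1/61138) = 10679/30569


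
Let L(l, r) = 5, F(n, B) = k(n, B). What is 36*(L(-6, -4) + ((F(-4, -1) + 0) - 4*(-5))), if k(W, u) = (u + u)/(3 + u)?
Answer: 864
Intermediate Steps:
k(W, u) = 2*u/(3 + u) (k(W, u) = (2*u)/(3 + u) = 2*u/(3 + u))
F(n, B) = 2*B/(3 + B)
36*(L(-6, -4) + ((F(-4, -1) + 0) - 4*(-5))) = 36*(5 + ((2*(-1)/(3 - 1) + 0) - 4*(-5))) = 36*(5 + ((2*(-1)/2 + 0) + 20)) = 36*(5 + ((2*(-1)*(1/2) + 0) + 20)) = 36*(5 + ((-1 + 0) + 20)) = 36*(5 + (-1 + 20)) = 36*(5 + 19) = 36*24 = 864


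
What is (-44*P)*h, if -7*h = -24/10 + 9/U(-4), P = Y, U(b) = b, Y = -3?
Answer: 3069/35 ≈ 87.686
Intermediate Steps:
P = -3
h = 93/140 (h = -(-24/10 + 9/(-4))/7 = -(-24*1/10 + 9*(-1/4))/7 = -(-12/5 - 9/4)/7 = -1/7*(-93/20) = 93/140 ≈ 0.66429)
(-44*P)*h = -44*(-3)*(93/140) = 132*(93/140) = 3069/35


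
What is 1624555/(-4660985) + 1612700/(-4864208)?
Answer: -770947196847/1133600026244 ≈ -0.68009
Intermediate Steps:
1624555/(-4660985) + 1612700/(-4864208) = 1624555*(-1/4660985) + 1612700*(-1/4864208) = -324911/932197 - 403175/1216052 = -770947196847/1133600026244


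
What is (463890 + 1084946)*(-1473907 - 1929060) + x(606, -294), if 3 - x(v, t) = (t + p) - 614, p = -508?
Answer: -5270637794993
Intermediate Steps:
x(v, t) = 1125 - t (x(v, t) = 3 - ((t - 508) - 614) = 3 - ((-508 + t) - 614) = 3 - (-1122 + t) = 3 + (1122 - t) = 1125 - t)
(463890 + 1084946)*(-1473907 - 1929060) + x(606, -294) = (463890 + 1084946)*(-1473907 - 1929060) + (1125 - 1*(-294)) = 1548836*(-3402967) + (1125 + 294) = -5270637796412 + 1419 = -5270637794993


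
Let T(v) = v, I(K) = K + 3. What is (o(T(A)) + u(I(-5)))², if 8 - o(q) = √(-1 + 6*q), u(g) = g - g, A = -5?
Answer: (8 - I*√31)² ≈ 33.0 - 89.084*I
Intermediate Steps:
I(K) = 3 + K
u(g) = 0
o(q) = 8 - √(-1 + 6*q)
(o(T(A)) + u(I(-5)))² = ((8 - √(-1 + 6*(-5))) + 0)² = ((8 - √(-1 - 30)) + 0)² = ((8 - √(-31)) + 0)² = ((8 - I*√31) + 0)² = (8 - I*√31)²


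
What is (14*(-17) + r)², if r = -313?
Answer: 303601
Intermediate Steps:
(14*(-17) + r)² = (14*(-17) - 313)² = (-238 - 313)² = (-551)² = 303601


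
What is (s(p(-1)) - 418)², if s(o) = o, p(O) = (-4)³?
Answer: 232324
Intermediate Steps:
p(O) = -64
(s(p(-1)) - 418)² = (-64 - 418)² = (-482)² = 232324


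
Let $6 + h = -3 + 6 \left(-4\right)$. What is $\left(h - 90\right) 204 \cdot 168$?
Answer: $-4215456$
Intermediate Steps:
$h = -33$ ($h = -6 + \left(-3 + 6 \left(-4\right)\right) = -6 - 27 = -33$)
$\left(h - 90\right) 204 \cdot 168 = \left(-33 - 90\right) 204 \cdot 168 = \left(-123\right) 204 \cdot 168 = \left(-25092\right) 168 = -4215456$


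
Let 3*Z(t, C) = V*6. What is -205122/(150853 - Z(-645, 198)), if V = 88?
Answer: -205122/150677 ≈ -1.3613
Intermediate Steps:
Z(t, C) = 176 (Z(t, C) = (88*6)/3 = (1/3)*528 = 176)
-205122/(150853 - Z(-645, 198)) = -205122/(150853 - 1*176) = -205122/(150853 - 176) = -205122/150677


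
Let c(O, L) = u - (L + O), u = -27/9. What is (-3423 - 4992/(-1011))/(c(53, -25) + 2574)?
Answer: -1151887/856991 ≈ -1.3441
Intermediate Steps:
u = -3 (u = -27*1/9 = -3)
c(O, L) = -3 - L - O (c(O, L) = -3 - (L + O) = -3 + (-L - O) = -3 - L - O)
(-3423 - 4992/(-1011))/(c(53, -25) + 2574) = (-3423 - 4992/(-1011))/((-3 - 1*(-25) - 1*53) + 2574) = (-3423 - 4992*(-1/1011))/((-3 + 25 - 53) + 2574) = (-3423 + 1664/337)/(-31 + 2574) = -1151887/337/2543 = -1151887/337*1/2543 = -1151887/856991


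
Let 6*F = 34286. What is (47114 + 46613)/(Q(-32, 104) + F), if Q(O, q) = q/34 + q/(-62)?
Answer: 148182387/9036545 ≈ 16.398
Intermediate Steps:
F = 17143/3 (F = (⅙)*34286 = 17143/3 ≈ 5714.3)
Q(O, q) = 7*q/527 (Q(O, q) = q*(1/34) + q*(-1/62) = q/34 - q/62 = 7*q/527)
(47114 + 46613)/(Q(-32, 104) + F) = (47114 + 46613)/((7/527)*104 + 17143/3) = 93727/(728/527 + 17143/3) = 93727/(9036545/1581) = 93727*(1581/9036545) = 148182387/9036545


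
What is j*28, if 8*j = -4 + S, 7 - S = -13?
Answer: 56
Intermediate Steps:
S = 20 (S = 7 - 1*(-13) = 7 + 13 = 20)
j = 2 (j = (-4 + 20)/8 = (1/8)*16 = 2)
j*28 = 2*28 = 56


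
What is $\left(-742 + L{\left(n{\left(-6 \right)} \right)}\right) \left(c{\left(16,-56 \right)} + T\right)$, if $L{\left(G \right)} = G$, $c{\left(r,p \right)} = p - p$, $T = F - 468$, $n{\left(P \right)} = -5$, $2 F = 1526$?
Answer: $-220365$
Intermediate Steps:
$F = 763$ ($F = \frac{1}{2} \cdot 1526 = 763$)
$T = 295$ ($T = 763 - 468 = 295$)
$c{\left(r,p \right)} = 0$
$\left(-742 + L{\left(n{\left(-6 \right)} \right)}\right) \left(c{\left(16,-56 \right)} + T\right) = \left(-742 - 5\right) \left(0 + 295\right) = \left(-747\right) 295 = -220365$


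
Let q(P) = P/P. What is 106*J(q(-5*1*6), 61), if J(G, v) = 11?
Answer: 1166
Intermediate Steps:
q(P) = 1
106*J(q(-5*1*6), 61) = 106*11 = 1166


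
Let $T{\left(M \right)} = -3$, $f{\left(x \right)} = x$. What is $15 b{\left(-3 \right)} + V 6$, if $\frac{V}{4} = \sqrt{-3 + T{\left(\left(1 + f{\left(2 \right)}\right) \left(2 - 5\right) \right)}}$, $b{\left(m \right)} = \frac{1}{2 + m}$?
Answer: $-15 + 24 i \sqrt{6} \approx -15.0 + 58.788 i$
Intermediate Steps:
$V = 4 i \sqrt{6}$ ($V = 4 \sqrt{-3 - 3} = 4 \sqrt{-6} = 4 i \sqrt{6} \approx 9.798 i$)
$15 b{\left(-3 \right)} + V 6 = \frac{15}{2 - 3} + 4 i \sqrt{6} \cdot 6 = \frac{15}{-1} + 24 i \sqrt{6} = 15 \left(-1\right) + 24 i \sqrt{6} = -15 + 24 i \sqrt{6}$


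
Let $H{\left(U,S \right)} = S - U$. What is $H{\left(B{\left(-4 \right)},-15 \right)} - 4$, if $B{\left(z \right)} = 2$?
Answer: $-21$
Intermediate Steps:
$H{\left(B{\left(-4 \right)},-15 \right)} - 4 = \left(-15 - 2\right) - 4 = -17 - 4 = -21$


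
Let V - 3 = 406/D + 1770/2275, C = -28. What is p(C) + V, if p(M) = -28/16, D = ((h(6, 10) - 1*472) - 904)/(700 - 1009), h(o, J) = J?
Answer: 116684093/1243060 ≈ 93.868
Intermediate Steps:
D = 1366/309 (D = ((10 - 1*472) - 904)/(700 - 1009) = ((10 - 472) - 904)/(-309) = (-462 - 904)*(-1/309) = -1366*(-1/309) = 1366/309 ≈ 4.4207)
p(M) = -7/4 (p(M) = -28*1/16 = -7/4)
V = 29714862/310765 (V = 3 + (406/(1366/309) + 1770/2275) = 3 + (406*(309/1366) + 1770*(1/2275)) = 3 + (62727/683 + 354/455) = 3 + 28782567/310765 = 29714862/310765 ≈ 95.618)
p(C) + V = -7/4 + 29714862/310765 = 116684093/1243060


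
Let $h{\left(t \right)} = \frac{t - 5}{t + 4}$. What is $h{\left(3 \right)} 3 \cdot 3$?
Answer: $- \frac{18}{7} \approx -2.5714$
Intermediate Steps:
$h{\left(t \right)} = \frac{-5 + t}{4 + t}$ ($h{\left(t \right)} = \frac{t - 5}{4 + t} = \frac{-5 + t}{4 + t}$)
$h{\left(3 \right)} 3 \cdot 3 = \frac{-5 + 3}{4 + 3} \cdot 3 \cdot 3 = \frac{1}{7} \left(-2\right) 3 \cdot 3 = \left(- \frac{2}{7}\right) 3 \cdot 3 = \left(- \frac{6}{7}\right) 3 = - \frac{18}{7}$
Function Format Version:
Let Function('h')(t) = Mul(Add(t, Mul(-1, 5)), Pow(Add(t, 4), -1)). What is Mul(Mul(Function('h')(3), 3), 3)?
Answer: Rational(-18, 7) ≈ -2.5714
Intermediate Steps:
Function('h')(t) = Mul(Pow(Add(4, t), -1), Add(-5, t)) (Function('h')(t) = Mul(Add(t, -5), Pow(Add(4, t), -1)) = Mul(Add(-5, t), Pow(Add(4, t), -1)) = Mul(Pow(Add(4, t), -1), Add(-5, t)))
Mul(Mul(Function('h')(3), 3), 3) = Mul(Mul(Mul(Pow(Add(4, 3), -1), Add(-5, 3)), 3), 3) = Mul(Mul(Mul(Pow(7, -1), -2), 3), 3) = Mul(Mul(Mul(Rational(1, 7), -2), 3), 3) = Mul(Mul(Rational(-2, 7), 3), 3) = Mul(Rational(-6, 7), 3) = Rational(-18, 7)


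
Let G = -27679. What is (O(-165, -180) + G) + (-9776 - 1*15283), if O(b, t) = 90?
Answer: -52648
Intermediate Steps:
(O(-165, -180) + G) + (-9776 - 1*15283) = (90 - 27679) + (-9776 - 1*15283) = -27589 + (-9776 - 15283) = -27589 - 25059 = -52648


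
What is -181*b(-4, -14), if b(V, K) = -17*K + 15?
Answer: -45793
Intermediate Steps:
b(V, K) = 15 - 17*K
-181*b(-4, -14) = -181*(15 - 17*(-14)) = -181*(15 + 238) = -181*253 = -45793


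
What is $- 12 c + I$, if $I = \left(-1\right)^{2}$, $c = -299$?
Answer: $3589$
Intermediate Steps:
$I = 1$
$- 12 c + I = \left(-12\right) \left(-299\right) + 1 = 3588 + 1 = 3589$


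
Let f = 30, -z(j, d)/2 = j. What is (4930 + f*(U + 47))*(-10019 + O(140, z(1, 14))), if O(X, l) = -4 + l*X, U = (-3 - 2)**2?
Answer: -73048270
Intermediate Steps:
U = 25 (U = (-5)**2 = 25)
z(j, d) = -2*j
O(X, l) = -4 + X*l
(4930 + f*(U + 47))*(-10019 + O(140, z(1, 14))) = (4930 + 30*(25 + 47))*(-10019 + (-4 + 140*(-2*1))) = (4930 + 30*72)*(-10019 + (-4 + 140*(-2))) = (4930 + 2160)*(-10019 + (-4 - 280)) = 7090*(-10019 - 284) = 7090*(-10303) = -73048270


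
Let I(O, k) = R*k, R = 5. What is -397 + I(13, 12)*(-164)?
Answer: -10237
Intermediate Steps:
I(O, k) = 5*k
-397 + I(13, 12)*(-164) = -397 + (5*12)*(-164) = -397 + 60*(-164) = -397 - 9840 = -10237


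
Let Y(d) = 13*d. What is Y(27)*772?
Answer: 270972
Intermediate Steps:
Y(27)*772 = (13*27)*772 = 351*772 = 270972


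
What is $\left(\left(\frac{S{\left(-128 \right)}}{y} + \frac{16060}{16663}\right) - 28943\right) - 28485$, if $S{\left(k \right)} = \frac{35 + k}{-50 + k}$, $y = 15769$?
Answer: $- \frac{2685924201587269}{46771074766} \approx -57427.0$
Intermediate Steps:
$S{\left(k \right)} = \frac{35 + k}{-50 + k}$
$\left(\left(\frac{S{\left(-128 \right)}}{y} + \frac{16060}{16663}\right) - 28943\right) - 28485 = \left(\left(\frac{\frac{1}{-50 - 128} \left(35 - 128\right)}{15769} + \frac{16060}{16663}\right) - 28943\right) - 28485 = \left(\left(\frac{1}{-178} \left(-93\right) \frac{1}{15769} + 16060 \cdot \frac{1}{16663}\right) - 28943\right) - 28485 = \left(\left(\left(- \frac{1}{178}\right) \left(-93\right) \frac{1}{15769} + \frac{16060}{16663}\right) - 28943\right) - 28485 = \left(\left(\frac{93}{178} \cdot \frac{1}{15769} + \frac{16060}{16663}\right) - 28943\right) - 28485 = \left(\left(\frac{93}{2806882} + \frac{16060}{16663}\right) - 28943\right) - 28485 = \left(\frac{45080074579}{46771074766} - 28943\right) - 28485 = - \frac{1353650136877759}{46771074766} - 28485 = - \frac{2685924201587269}{46771074766}$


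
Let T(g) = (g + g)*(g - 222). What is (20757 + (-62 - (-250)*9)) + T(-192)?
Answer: 181921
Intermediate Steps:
T(g) = 2*g*(-222 + g) (T(g) = (2*g)*(-222 + g) = 2*g*(-222 + g))
(20757 + (-62 - (-250)*9)) + T(-192) = (20757 + (-62 - (-250)*9)) + 2*(-192)*(-222 - 192) = (20757 + (-62 - 50*(-45))) + 2*(-192)*(-414) = (20757 + (-62 + 2250)) + 158976 = (20757 + 2188) + 158976 = 22945 + 158976 = 181921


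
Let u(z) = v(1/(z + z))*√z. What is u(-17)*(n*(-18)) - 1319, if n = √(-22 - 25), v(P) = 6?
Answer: -1319 + 108*√799 ≈ 1733.8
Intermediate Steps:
u(z) = 6*√z
n = I*√47 (n = √(-47) = I*√47 ≈ 6.8557*I)
u(-17)*(n*(-18)) - 1319 = (6*√(-17))*((I*√47)*(-18)) - 1319 = (6*(I*√17))*(-18*I*√47) - 1319 = (6*I*√17)*(-18*I*√47) - 1319 = 108*√799 - 1319 = -1319 + 108*√799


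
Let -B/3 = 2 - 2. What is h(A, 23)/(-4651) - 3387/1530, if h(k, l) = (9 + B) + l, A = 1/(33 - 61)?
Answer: -5267299/2372010 ≈ -2.2206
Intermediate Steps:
B = 0 (B = -3*(2 - 2) = -3*0 = 0)
A = -1/28 (A = 1/(-28) = -1/28 ≈ -0.035714)
h(k, l) = 9 + l (h(k, l) = (9 + 0) + l = 9 + l)
h(A, 23)/(-4651) - 3387/1530 = (9 + 23)/(-4651) - 3387/1530 = 32*(-1/4651) - 3387*1/1530 = -32/4651 - 1129/510 = -5267299/2372010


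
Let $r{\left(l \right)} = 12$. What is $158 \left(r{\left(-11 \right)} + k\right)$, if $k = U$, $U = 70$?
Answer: $12956$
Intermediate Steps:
$k = 70$
$158 \left(r{\left(-11 \right)} + k\right) = 158 \left(12 + 70\right) = 158 \cdot 82 = 12956$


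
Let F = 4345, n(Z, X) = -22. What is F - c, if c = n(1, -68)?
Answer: 4367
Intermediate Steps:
c = -22
F - c = 4345 - 1*(-22) = 4345 + 22 = 4367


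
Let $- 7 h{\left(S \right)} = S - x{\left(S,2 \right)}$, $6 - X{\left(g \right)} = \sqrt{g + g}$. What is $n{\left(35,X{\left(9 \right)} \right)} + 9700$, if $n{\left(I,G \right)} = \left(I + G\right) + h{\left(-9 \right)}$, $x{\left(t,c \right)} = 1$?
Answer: $\frac{68197}{7} - 3 \sqrt{2} \approx 9738.2$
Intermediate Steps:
$X{\left(g \right)} = 6 - \sqrt{2} \sqrt{g}$ ($X{\left(g \right)} = 6 - \sqrt{g + g} = 6 - \sqrt{2 g} = 6 - \sqrt{2} \sqrt{g}$)
$h{\left(S \right)} = \frac{1}{7} - \frac{S}{7}$ ($h{\left(S \right)} = - \frac{S - 1}{7} = - \frac{-1 + S}{7} = \frac{1}{7} - \frac{S}{7}$)
$n{\left(I,G \right)} = \frac{10}{7} + G + I$ ($n{\left(I,G \right)} = \left(I + G\right) + \left(\frac{1}{7} - - \frac{9}{7}\right) = \left(G + I\right) + \left(\frac{1}{7} + \frac{9}{7}\right) = \left(G + I\right) + \frac{10}{7} = \frac{10}{7} + G + I$)
$n{\left(35,X{\left(9 \right)} \right)} + 9700 = \left(\frac{10}{7} + \left(6 - \sqrt{2} \sqrt{9}\right) + 35\right) + 9700 = \left(\frac{10}{7} + \left(6 - \sqrt{2} \cdot 3\right) + 35\right) + 9700 = \left(\frac{10}{7} + \left(6 - 3 \sqrt{2}\right) + 35\right) + 9700 = \left(\frac{297}{7} - 3 \sqrt{2}\right) + 9700 = \frac{68197}{7} - 3 \sqrt{2}$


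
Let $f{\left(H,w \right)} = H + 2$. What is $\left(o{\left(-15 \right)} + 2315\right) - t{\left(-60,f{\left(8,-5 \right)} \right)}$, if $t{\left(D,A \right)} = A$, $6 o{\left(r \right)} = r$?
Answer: $\frac{4605}{2} \approx 2302.5$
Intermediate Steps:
$o{\left(r \right)} = \frac{r}{6}$
$f{\left(H,w \right)} = 2 + H$
$\left(o{\left(-15 \right)} + 2315\right) - t{\left(-60,f{\left(8,-5 \right)} \right)} = \left(\frac{1}{6} \left(-15\right) + 2315\right) - \left(2 + 8\right) = \left(- \frac{5}{2} + 2315\right) - 10 = \frac{4625}{2} - 10 = \frac{4605}{2}$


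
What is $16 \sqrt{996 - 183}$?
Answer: $16 \sqrt{813} \approx 456.21$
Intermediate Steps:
$16 \sqrt{996 - 183} = 16 \sqrt{813}$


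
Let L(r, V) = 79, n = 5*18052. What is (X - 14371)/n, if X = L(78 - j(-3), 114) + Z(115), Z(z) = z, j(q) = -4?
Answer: -14177/90260 ≈ -0.15707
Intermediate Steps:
n = 90260
X = 194 (X = 79 + 115 = 194)
(X - 14371)/n = (194 - 14371)/90260 = -14177*1/90260 = -14177/90260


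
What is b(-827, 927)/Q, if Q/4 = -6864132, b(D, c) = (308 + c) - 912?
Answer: -323/27456528 ≈ -1.1764e-5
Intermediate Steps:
b(D, c) = -604 + c
Q = -27456528 (Q = 4*(-6864132) = -27456528)
b(-827, 927)/Q = (-604 + 927)/(-27456528) = 323*(-1/27456528) = -323/27456528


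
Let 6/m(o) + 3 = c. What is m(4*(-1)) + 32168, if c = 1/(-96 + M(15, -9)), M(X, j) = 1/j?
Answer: 13960047/434 ≈ 32166.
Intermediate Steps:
c = -9/865 (c = 1/(-96 + 1/(-9)) = 1/(-96 - ⅑) = 1/(-865/9) = -9/865 ≈ -0.010405)
m(o) = -865/434 (m(o) = 6/(-3 - 9/865) = 6/(-2604/865) = 6*(-865/2604) = -865/434)
m(4*(-1)) + 32168 = -865/434 + 32168 = 13960047/434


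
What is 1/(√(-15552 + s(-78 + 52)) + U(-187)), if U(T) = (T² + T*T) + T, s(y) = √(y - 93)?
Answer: 1/(69751 + √(-15552 + I*√119)) ≈ 1.4337e-5 - 2.563e-8*I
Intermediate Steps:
s(y) = √(-93 + y)
U(T) = T + 2*T² (U(T) = (T² + T²) + T = 2*T² + T = T + 2*T²)
1/(√(-15552 + s(-78 + 52)) + U(-187)) = 1/(√(-15552 + √(-93 + (-78 + 52))) - 187*(1 + 2*(-187))) = 1/(√(-15552 + √(-93 - 26)) - 187*(1 - 374)) = 1/(√(-15552 + √(-119)) - 187*(-373)) = 1/(√(-15552 + I*√119) + 69751) = 1/(69751 + √(-15552 + I*√119))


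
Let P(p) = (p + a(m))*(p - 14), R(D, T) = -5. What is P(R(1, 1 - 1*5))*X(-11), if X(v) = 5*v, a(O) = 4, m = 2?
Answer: -1045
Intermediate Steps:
P(p) = (-14 + p)*(4 + p) (P(p) = (p + 4)*(p - 14) = (4 + p)*(-14 + p) = (-14 + p)*(4 + p))
P(R(1, 1 - 1*5))*X(-11) = (-56 + (-5)**2 - 10*(-5))*(5*(-11)) = (-56 + 25 + 50)*(-55) = 19*(-55) = -1045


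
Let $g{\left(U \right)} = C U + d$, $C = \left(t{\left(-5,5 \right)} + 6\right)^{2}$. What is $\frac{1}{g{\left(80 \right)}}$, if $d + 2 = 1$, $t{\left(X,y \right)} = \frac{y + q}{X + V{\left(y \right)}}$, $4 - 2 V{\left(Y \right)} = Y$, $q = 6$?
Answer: $\frac{1}{1279} \approx 0.00078186$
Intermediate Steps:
$V{\left(Y \right)} = 2 - \frac{Y}{2}$
$t{\left(X,y \right)} = \frac{6 + y}{2 + X - \frac{y}{2}}$ ($t{\left(X,y \right)} = \frac{y + 6}{X - \left(-2 + \frac{y}{2}\right)} = \frac{6 + y}{2 + X - \frac{y}{2}}$)
$d = -1$ ($d = -2 + 1 = -1$)
$C = 16$ ($C = \left(\frac{2 \left(6 + 5\right)}{4 - 5 + 2 \left(-5\right)} + 6\right)^{2} = \left(2 \frac{1}{4 - 5 - 10} \cdot 11 + 6\right)^{2} = \left(2 \frac{1}{-11} \cdot 11 + 6\right)^{2} = \left(2 \left(- \frac{1}{11}\right) 11 + 6\right)^{2} = \left(-2 + 6\right)^{2} = 4^{2} = 16$)
$g{\left(U \right)} = -1 + 16 U$ ($g{\left(U \right)} = 16 U - 1 = -1 + 16 U$)
$\frac{1}{g{\left(80 \right)}} = \frac{1}{-1 + 16 \cdot 80} = \frac{1}{-1 + 1280} = \frac{1}{1279}$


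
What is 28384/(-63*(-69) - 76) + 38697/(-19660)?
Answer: 392754553/83967860 ≈ 4.6774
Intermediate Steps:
28384/(-63*(-69) - 76) + 38697/(-19660) = 28384/(4347 - 76) + 38697*(-1/19660) = 28384/4271 - 38697/19660 = 392754553/83967860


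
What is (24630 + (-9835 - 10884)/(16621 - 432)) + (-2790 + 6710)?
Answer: 462175231/16189 ≈ 28549.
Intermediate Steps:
(24630 + (-9835 - 10884)/(16621 - 432)) + (-2790 + 6710) = (24630 - 20719/16189) + 3920 = 398714351/16189 + 3920 = 462175231/16189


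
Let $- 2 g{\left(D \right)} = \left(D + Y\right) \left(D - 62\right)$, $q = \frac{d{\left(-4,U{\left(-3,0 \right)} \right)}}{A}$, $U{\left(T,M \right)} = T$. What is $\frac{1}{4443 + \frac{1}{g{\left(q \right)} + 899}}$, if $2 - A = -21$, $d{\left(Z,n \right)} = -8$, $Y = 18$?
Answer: $\frac{766673}{3406328668} \approx 0.00022507$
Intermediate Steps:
$A = 23$ ($A = 2 - -21 = 2 + 21 = 23$)
$q = - \frac{8}{23} \approx -0.34783$
$g{\left(D \right)} = - \frac{\left(-62 + D\right) \left(18 + D\right)}{2}$ ($g{\left(D \right)} = - \frac{\left(D + 18\right) \left(D - 62\right)}{2} = - \frac{\left(18 + D\right) \left(-62 + D\right)}{2} = - \frac{\left(-62 + D\right) \left(18 + D\right)}{2}$)
$\frac{1}{4443 + \frac{1}{g{\left(q \right)} + 899}} = \frac{1}{4443 + \frac{1}{\left(558 + 22 \left(- \frac{8}{23}\right) - \frac{\left(- \frac{8}{23}\right)^{2}}{2}\right) + 899}} = \frac{1}{4443 + \frac{1}{\left(558 - \frac{176}{23} - \frac{32}{529}\right) + 899}} = \frac{1}{4443 + \frac{1}{\frac{291102}{529} + 899}} = \frac{1}{4443 + \frac{1}{\frac{766673}{529}}} = \frac{1}{4443 + \frac{529}{766673}} = \frac{1}{\frac{3406328668}{766673}} = \frac{766673}{3406328668}$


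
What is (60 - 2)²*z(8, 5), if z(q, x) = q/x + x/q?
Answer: 74849/10 ≈ 7484.9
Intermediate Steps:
(60 - 2)²*z(8, 5) = (60 - 2)²*(8/5 + 5/8) = 58²*(8*(⅕) + 5*(⅛)) = 3364*(8/5 + 5/8) = 3364*(89/40) = 74849/10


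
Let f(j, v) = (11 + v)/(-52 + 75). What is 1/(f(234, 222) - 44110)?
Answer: -23/1014297 ≈ -2.2676e-5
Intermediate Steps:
f(j, v) = 11/23 + v/23 (f(j, v) = (11 + v)/23 = (11 + v)*(1/23) = 11/23 + v/23)
1/(f(234, 222) - 44110) = 1/((11/23 + (1/23)*222) - 44110) = 1/((11/23 + 222/23) - 44110) = 1/(233/23 - 44110) = 1/(-1014297/23) = -23/1014297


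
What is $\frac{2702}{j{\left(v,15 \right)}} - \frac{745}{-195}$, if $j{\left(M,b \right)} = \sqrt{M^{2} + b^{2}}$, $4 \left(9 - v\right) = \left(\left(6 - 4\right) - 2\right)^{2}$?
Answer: $\frac{149}{39} + \frac{1351 \sqrt{34}}{51} \approx 158.28$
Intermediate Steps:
$v = 9$ ($v = 9 - \frac{\left(\left(6 - 4\right) - 2\right)^{2}}{4} = 9 - \frac{\left(2 - 2\right)^{2}}{4} = 9 - \frac{0^{2}}{4} = 9 - 0 = 9 + 0 = 9$)
$\frac{2702}{j{\left(v,15 \right)}} - \frac{745}{-195} = \frac{2702}{\sqrt{9^{2} + 15^{2}}} - \frac{745}{-195} = \frac{2702}{\sqrt{81 + 225}} - - \frac{149}{39} = \frac{2702}{\sqrt{306}} + \frac{149}{39} = \frac{2702}{3 \sqrt{34}} + \frac{149}{39} = 2702 \frac{\sqrt{34}}{102} + \frac{149}{39} = \frac{1351 \sqrt{34}}{51} + \frac{149}{39} = \frac{149}{39} + \frac{1351 \sqrt{34}}{51}$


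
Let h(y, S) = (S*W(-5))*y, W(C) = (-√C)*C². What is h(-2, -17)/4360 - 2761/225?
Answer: -2761/225 - 85*I*√5/436 ≈ -12.271 - 0.43593*I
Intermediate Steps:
W(C) = -C^(5/2)
h(y, S) = -25*I*S*y*√5 (h(y, S) = (S*(-(-5)^(5/2)))*y = (S*(-25*I*√5))*y = (-25*I*S*√5)*y = -25*I*S*y*√5)
h(-2, -17)/4360 - 2761/225 = -25*I*(-17)*(-2)*√5/4360 - 2761/225 = -850*I*√5*(1/4360) - 2761*1/225 = -85*I*√5/436 - 2761/225 = -2761/225 - 85*I*√5/436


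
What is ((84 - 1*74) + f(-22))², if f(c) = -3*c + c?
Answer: 2916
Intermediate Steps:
f(c) = -2*c
((84 - 1*74) + f(-22))² = ((84 - 1*74) - 2*(-22))² = ((84 - 74) + 44)² = (10 + 44)² = 54² = 2916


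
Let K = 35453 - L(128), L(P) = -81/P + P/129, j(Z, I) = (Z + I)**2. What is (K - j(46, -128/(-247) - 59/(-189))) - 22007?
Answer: 134973061000700515/11994880899456 ≈ 11253.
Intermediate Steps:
j(Z, I) = (I + Z)**2
L(P) = -81/P + P/129 (L(P) = -81/P + P*(1/129) = -81/P + P/129)
K = 585394001/16512 (K = 35453 - (-81/128 + (1/129)*128) = 35453 - (-81*1/128 + 128/129) = 35453 - (-81/128 + 128/129) = 35453 - 1*5935/16512 = 35453 - 5935/16512 = 585394001/16512 ≈ 35453.)
(K - j(46, -128/(-247) - 59/(-189))) - 22007 = (585394001/16512 - ((-128/(-247) - 59/(-189)) + 46)**2) - 22007 = (585394001/16512 - ((-128*(-1/247) - 59*(-1/189)) + 46)**2) - 22007 = (585394001/16512 - ((128/247 + 59/189) + 46)**2) - 22007 = (585394001/16512 - (38765/46683 + 46)**2) - 22007 = (585394001/16512 - (2186183/46683)**2) - 22007 = (585394001/16512 - 1*4779396109489/2179302489) - 22007 = (585394001/16512 - 4779396109489/2179302489) - 22007 = 398944404955028707/11994880899456 - 22007 = 134973061000700515/11994880899456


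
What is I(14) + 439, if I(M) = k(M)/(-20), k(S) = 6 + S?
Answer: 438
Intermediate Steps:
I(M) = -3/10 - M/20 (I(M) = (6 + M)/(-20) = (6 + M)*(-1/20) = -3/10 - M/20)
I(14) + 439 = (-3/10 - 1/20*14) + 439 = (-3/10 - 7/10) + 439 = -1 + 439 = 438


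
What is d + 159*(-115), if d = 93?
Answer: -18192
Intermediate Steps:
d + 159*(-115) = 93 + 159*(-115) = 93 - 18285 = -18192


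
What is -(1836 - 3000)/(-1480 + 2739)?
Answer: 1164/1259 ≈ 0.92454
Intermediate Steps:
-(1836 - 3000)/(-1480 + 2739) = -(-1164)/1259 = -1*(-1164/1259) = 1164/1259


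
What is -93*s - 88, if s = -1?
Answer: 5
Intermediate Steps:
-93*s - 88 = -93*(-1) - 88 = 93 - 88 = 5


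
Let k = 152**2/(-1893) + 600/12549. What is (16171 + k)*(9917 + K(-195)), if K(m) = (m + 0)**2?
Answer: 6134298190099414/7918419 ≈ 7.7469e+8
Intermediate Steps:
k = -96265432/7918419 (k = 23104*(-1/1893) + 600*(1/12549) = -23104/1893 + 200/4183 = -96265432/7918419 ≈ -12.157)
K(m) = m**2
(16171 + k)*(9917 + K(-195)) = (16171 - 96265432/7918419)*(9917 + (-195)**2) = 127952488217*(9917 + 38025)/7918419 = (127952488217/7918419)*47942 = 6134298190099414/7918419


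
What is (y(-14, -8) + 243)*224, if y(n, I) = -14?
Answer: 51296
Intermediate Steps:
(y(-14, -8) + 243)*224 = (-14 + 243)*224 = 229*224 = 51296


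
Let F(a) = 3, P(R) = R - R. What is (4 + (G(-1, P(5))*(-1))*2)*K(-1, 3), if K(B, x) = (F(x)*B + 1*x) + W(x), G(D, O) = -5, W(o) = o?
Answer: 42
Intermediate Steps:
P(R) = 0
K(B, x) = 2*x + 3*B (K(B, x) = (3*B + 1*x) + x = (3*B + x) + x = (x + 3*B) + x = 2*x + 3*B)
(4 + (G(-1, P(5))*(-1))*2)*K(-1, 3) = (4 - 5*(-1)*2)*(2*3 + 3*(-1)) = (4 + 5*2)*(6 - 3) = (4 + 10)*3 = 14*3 = 42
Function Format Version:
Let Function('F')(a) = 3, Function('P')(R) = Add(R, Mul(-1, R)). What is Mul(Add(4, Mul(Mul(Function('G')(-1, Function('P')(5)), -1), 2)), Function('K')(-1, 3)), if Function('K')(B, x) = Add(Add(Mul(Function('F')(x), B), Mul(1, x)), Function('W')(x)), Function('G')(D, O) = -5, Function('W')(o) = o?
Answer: 42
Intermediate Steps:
Function('P')(R) = 0
Function('K')(B, x) = Add(Mul(2, x), Mul(3, B)) (Function('K')(B, x) = Add(Add(Mul(3, B), Mul(1, x)), x) = Add(Add(Mul(3, B), x), x) = Add(Add(x, Mul(3, B)), x) = Add(Mul(2, x), Mul(3, B)))
Mul(Add(4, Mul(Mul(Function('G')(-1, Function('P')(5)), -1), 2)), Function('K')(-1, 3)) = Mul(Add(4, Mul(Mul(-5, -1), 2)), Add(Mul(2, 3), Mul(3, -1))) = Mul(Add(4, Mul(5, 2)), Add(6, -3)) = Mul(Add(4, 10), 3) = Mul(14, 3) = 42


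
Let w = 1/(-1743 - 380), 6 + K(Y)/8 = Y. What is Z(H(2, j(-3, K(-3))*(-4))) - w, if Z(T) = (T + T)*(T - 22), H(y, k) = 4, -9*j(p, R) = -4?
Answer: -305711/2123 ≈ -144.00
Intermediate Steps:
K(Y) = -48 + 8*Y
j(p, R) = 4/9 (j(p, R) = -1/9*(-4) = 4/9)
w = -1/2123 (w = 1/(-2123) = -1/2123 ≈ -0.00047103)
Z(T) = 2*T*(-22 + T) (Z(T) = (2*T)*(-22 + T) = 2*T*(-22 + T))
Z(H(2, j(-3, K(-3))*(-4))) - w = 2*4*(-22 + 4) - 1*(-1/2123) = 2*4*(-18) + 1/2123 = -144 + 1/2123 = -305711/2123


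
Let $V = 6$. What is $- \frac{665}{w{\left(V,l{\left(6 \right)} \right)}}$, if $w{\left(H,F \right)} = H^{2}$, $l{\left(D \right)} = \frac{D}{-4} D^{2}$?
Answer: $- \frac{665}{36} \approx -18.472$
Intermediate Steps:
$l{\left(D \right)} = - \frac{D^{3}}{4}$ ($l{\left(D \right)} = D \left(- \frac{1}{4}\right) D^{2} = - \frac{D}{4} D^{2} = - \frac{D^{3}}{4}$)
$- \frac{665}{w{\left(V,l{\left(6 \right)} \right)}} = - \frac{665}{6^{2}} = - \frac{665}{36}$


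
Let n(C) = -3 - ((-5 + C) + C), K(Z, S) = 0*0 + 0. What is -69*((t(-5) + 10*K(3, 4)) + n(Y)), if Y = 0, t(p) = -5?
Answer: 207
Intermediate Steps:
K(Z, S) = 0 (K(Z, S) = 0 + 0 = 0)
n(C) = 2 - 2*C (n(C) = -3 - (-5 + 2*C) = -3 + (5 - 2*C) = 2 - 2*C)
-69*((t(-5) + 10*K(3, 4)) + n(Y)) = -69*((-5 + 10*0) + (2 - 2*0)) = -69*((-5 + 0) + (2 + 0)) = -69*(-5 + 2) = -69*(-3) = 207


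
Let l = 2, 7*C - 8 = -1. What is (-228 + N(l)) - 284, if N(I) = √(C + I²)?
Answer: -512 + √5 ≈ -509.76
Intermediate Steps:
C = 1 (C = 8/7 + (⅐)*(-1) = 8/7 - ⅐ = 1)
N(I) = √(1 + I²)
(-228 + N(l)) - 284 = (-228 + √(1 + 2²)) - 284 = (-228 + √(1 + 4)) - 284 = (-228 + √5) - 284 = -512 + √5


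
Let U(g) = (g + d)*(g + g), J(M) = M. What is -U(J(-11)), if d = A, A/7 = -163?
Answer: -25344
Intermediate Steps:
A = -1141 (A = 7*(-163) = -1141)
d = -1141
U(g) = 2*g*(-1141 + g) (U(g) = (g - 1141)*(g + g) = (-1141 + g)*(2*g) = 2*g*(-1141 + g))
-U(J(-11)) = -2*(-11)*(-1141 - 11) = -2*(-11)*(-1152) = -1*25344 = -25344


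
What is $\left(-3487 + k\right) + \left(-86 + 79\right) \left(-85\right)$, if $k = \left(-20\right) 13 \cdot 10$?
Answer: $-5492$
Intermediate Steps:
$k = -2600$ ($k = \left(-260\right) 10 = -2600$)
$\left(-3487 + k\right) + \left(-86 + 79\right) \left(-85\right) = \left(-3487 - 2600\right) + \left(-86 + 79\right) \left(-85\right) = -6087 - -595 = -6087 + 595 = -5492$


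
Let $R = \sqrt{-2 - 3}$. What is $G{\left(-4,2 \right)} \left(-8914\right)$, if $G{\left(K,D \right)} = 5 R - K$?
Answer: $-35656 - 44570 i \sqrt{5} \approx -35656.0 - 99662.0 i$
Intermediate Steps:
$R = i \sqrt{5}$ ($R = \sqrt{-2 - 3} = \sqrt{-5} = i \sqrt{5} \approx 2.2361 i$)
$G{\left(K,D \right)} = - K + 5 i \sqrt{5}$ ($G{\left(K,D \right)} = 5 i \sqrt{5} - K = - K + 5 i \sqrt{5}$)
$G{\left(-4,2 \right)} \left(-8914\right) = \left(\left(-1\right) \left(-4\right) + 5 i \sqrt{5}\right) \left(-8914\right) = \left(4 + 5 i \sqrt{5}\right) \left(-8914\right) = -35656 - 44570 i \sqrt{5}$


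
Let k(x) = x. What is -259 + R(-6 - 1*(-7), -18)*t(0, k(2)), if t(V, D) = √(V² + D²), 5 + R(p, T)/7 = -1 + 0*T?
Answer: -343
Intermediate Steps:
R(p, T) = -42 (R(p, T) = -35 + 7*(-1 + 0*T) = -35 + 7*(-1 + 0) = -35 + 7*(-1) = -35 - 7 = -42)
t(V, D) = √(D² + V²)
-259 + R(-6 - 1*(-7), -18)*t(0, k(2)) = -259 - 42*√(2² + 0²) = -259 - 42*√(4 + 0) = -259 - 42*√4 = -259 - 42*2 = -259 - 84 = -343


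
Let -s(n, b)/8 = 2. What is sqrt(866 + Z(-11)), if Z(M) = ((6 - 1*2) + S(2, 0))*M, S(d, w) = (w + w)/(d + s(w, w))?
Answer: sqrt(822) ≈ 28.671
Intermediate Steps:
s(n, b) = -16 (s(n, b) = -8*2 = -16)
S(d, w) = 2*w/(-16 + d) (S(d, w) = (w + w)/(d - 16) = (2*w)/(-16 + d) = 2*w/(-16 + d))
Z(M) = 4*M (Z(M) = ((6 - 1*2) + 2*0/(-16 + 2))*M = ((6 - 2) + 2*0/(-14))*M = (4 + 2*0*(-1/14))*M = (4 + 0)*M = 4*M)
sqrt(866 + Z(-11)) = sqrt(866 + 4*(-11)) = sqrt(866 - 44) = sqrt(822)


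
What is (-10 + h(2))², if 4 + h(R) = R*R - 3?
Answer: 169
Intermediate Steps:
h(R) = -7 + R² (h(R) = -4 + (R*R - 3) = -4 + (R² - 3) = -4 + (-3 + R²) = -7 + R²)
(-10 + h(2))² = (-10 + (-7 + 2²))² = (-10 + (-7 + 4))² = (-10 - 3)² = (-13)² = 169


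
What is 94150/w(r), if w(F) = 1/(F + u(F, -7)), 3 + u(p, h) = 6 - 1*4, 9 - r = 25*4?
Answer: -8661800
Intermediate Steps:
r = -91 (r = 9 - 25*4 = 9 - 1*100 = 9 - 100 = -91)
u(p, h) = -1 (u(p, h) = -3 + (6 - 1*4) = -3 + (6 - 4) = -3 + 2 = -1)
w(F) = 1/(-1 + F) (w(F) = 1/(F - 1) = 1/(-1 + F))
94150/w(r) = 94150/(1/(-1 - 91)) = 94150/(1/(-92)) = 94150/(-1/92) = 94150*(-92) = -8661800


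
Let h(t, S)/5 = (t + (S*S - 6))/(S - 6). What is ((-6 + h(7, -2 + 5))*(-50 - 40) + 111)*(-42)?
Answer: -90342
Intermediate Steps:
h(t, S) = 5*(-6 + t + S**2)/(-6 + S) (h(t, S) = 5*((t + (S*S - 6))/(S - 6)) = 5*((t + (S**2 - 6))/(-6 + S)) = 5*((t + (-6 + S**2))/(-6 + S)) = 5*((-6 + t + S**2)/(-6 + S)) = 5*(-6 + t + S**2)/(-6 + S))
((-6 + h(7, -2 + 5))*(-50 - 40) + 111)*(-42) = ((-6 + 5*(-6 + 7 + (-2 + 5)**2)/(-6 + (-2 + 5)))*(-50 - 40) + 111)*(-42) = ((-6 + 5*(-6 + 7 + 3**2)/(-6 + 3))*(-90) + 111)*(-42) = ((-6 + 5*(-6 + 7 + 9)/(-3))*(-90) + 111)*(-42) = ((-6 + 5*(-1/3)*10)*(-90) + 111)*(-42) = ((-6 - 50/3)*(-90) + 111)*(-42) = (-68/3*(-90) + 111)*(-42) = (2040 + 111)*(-42) = 2151*(-42) = -90342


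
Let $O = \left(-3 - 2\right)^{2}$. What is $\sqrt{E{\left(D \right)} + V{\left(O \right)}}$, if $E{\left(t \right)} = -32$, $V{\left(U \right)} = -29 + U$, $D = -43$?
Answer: $6 i \approx 6.0 i$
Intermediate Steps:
$O = 25$ ($O = \left(-5\right)^{2} = 25$)
$\sqrt{E{\left(D \right)} + V{\left(O \right)}} = \sqrt{-32 + \left(-29 + 25\right)} = \sqrt{-32 - 4} = \sqrt{-36} = 6 i$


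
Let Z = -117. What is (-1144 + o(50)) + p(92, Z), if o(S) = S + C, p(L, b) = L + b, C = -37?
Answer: -1156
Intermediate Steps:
o(S) = -37 + S (o(S) = S - 37 = -37 + S)
(-1144 + o(50)) + p(92, Z) = (-1144 + (-37 + 50)) + (92 - 117) = (-1144 + 13) - 25 = -1131 - 25 = -1156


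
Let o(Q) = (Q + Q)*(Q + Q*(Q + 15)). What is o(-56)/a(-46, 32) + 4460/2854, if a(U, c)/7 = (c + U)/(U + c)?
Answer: -51141450/1427 ≈ -35838.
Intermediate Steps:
a(U, c) = 7 (a(U, c) = 7*((c + U)/(U + c)) = 7*((U + c)/(U + c)) = 7*1 = 7)
o(Q) = 2*Q*(Q + Q*(15 + Q)) (o(Q) = (2*Q)*(Q + Q*(15 + Q)) = 2*Q*(Q + Q*(15 + Q)))
o(-56)/a(-46, 32) + 4460/2854 = (2*(-56)**2*(16 - 56))/7 + 4460/2854 = (2*3136*(-40))*(1/7) + 4460*(1/2854) = -250880*1/7 + 2230/1427 = -35840 + 2230/1427 = -51141450/1427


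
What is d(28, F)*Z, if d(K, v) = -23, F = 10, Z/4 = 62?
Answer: -5704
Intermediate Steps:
Z = 248 (Z = 4*62 = 248)
d(28, F)*Z = -23*248 = -5704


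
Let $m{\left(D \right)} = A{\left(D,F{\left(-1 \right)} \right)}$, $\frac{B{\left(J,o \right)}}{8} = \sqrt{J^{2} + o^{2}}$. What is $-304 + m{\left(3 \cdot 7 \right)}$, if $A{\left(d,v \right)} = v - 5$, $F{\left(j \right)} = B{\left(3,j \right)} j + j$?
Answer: $-310 - 8 \sqrt{10} \approx -335.3$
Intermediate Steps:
$B{\left(J,o \right)} = 8 \sqrt{J^{2} + o^{2}}$
$F{\left(j \right)} = j + 8 j \sqrt{9 + j^{2}}$ ($F{\left(j \right)} = 8 \sqrt{3^{2} + j^{2}} j + j = 8 \sqrt{9 + j^{2}} j + j = 8 j \sqrt{9 + j^{2}} + j = j + 8 j \sqrt{9 + j^{2}}$)
$A{\left(d,v \right)} = -5 + v$ ($A{\left(d,v \right)} = v - 5 = -5 + v$)
$m{\left(D \right)} = -6 - 8 \sqrt{10}$ ($m{\left(D \right)} = -5 - \left(1 + 8 \sqrt{9 + \left(-1\right)^{2}}\right) = -5 - \left(1 + 8 \sqrt{9 + 1}\right) = -5 - \left(1 + 8 \sqrt{10}\right) = -6 - 8 \sqrt{10}$)
$-304 + m{\left(3 \cdot 7 \right)} = -304 - \left(6 + 8 \sqrt{10}\right) = -310 - 8 \sqrt{10}$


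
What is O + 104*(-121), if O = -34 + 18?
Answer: -12600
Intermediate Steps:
O = -16
O + 104*(-121) = -16 + 104*(-121) = -16 - 12584 = -12600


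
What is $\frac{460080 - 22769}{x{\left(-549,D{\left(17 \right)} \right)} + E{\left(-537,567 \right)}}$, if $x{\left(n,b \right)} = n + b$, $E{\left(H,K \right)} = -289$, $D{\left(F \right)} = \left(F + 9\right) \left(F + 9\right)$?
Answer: $- \frac{437311}{162} \approx -2699.4$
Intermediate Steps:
$D{\left(F \right)} = \left(9 + F\right)^{2}$ ($D{\left(F \right)} = \left(9 + F\right) \left(9 + F\right) = \left(9 + F\right)^{2}$)
$x{\left(n,b \right)} = b + n$
$\frac{460080 - 22769}{x{\left(-549,D{\left(17 \right)} \right)} + E{\left(-537,567 \right)}} = \frac{460080 - 22769}{\left(\left(9 + 17\right)^{2} - 549\right) - 289} = \frac{437311}{\left(26^{2} - 549\right) - 289} = \frac{437311}{\left(676 - 549\right) - 289} = \frac{437311}{127 - 289} = \frac{437311}{-162} = 437311 \left(- \frac{1}{162}\right) = - \frac{437311}{162}$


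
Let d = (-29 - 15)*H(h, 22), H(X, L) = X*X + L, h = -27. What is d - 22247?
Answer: -55291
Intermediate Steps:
H(X, L) = L + X² (H(X, L) = X² + L = L + X²)
d = -33044 (d = (-29 - 15)*(22 + (-27)²) = -44*(22 + 729) = -44*751 = -33044)
d - 22247 = -33044 - 22247 = -55291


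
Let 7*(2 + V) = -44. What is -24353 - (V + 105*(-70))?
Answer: -118963/7 ≈ -16995.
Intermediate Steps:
V = -58/7 (V = -2 + (⅐)*(-44) = -2 - 44/7 = -58/7 ≈ -8.2857)
-24353 - (V + 105*(-70)) = -24353 - (-58/7 + 105*(-70)) = -24353 - (-58/7 - 7350) = -24353 - 1*(-51508/7) = -24353 + 51508/7 = -118963/7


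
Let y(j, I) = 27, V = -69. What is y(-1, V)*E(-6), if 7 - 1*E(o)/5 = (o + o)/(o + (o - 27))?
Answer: 11745/13 ≈ 903.46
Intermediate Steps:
E(o) = 35 - 10*o/(-27 + 2*o) (E(o) = 35 - 5*(o + o)/(o + (o - 27)) = 35 - 5*2*o/(o + (-27 + o)) = 35 - 5*2*o/(-27 + 2*o) = 35 - 10*o/(-27 + 2*o))
y(-1, V)*E(-6) = 27*(15*(-63 + 4*(-6))/(-27 + 2*(-6))) = 27*(15*(-63 - 24)/(-27 - 12)) = 27*(15*(-87)/(-39)) = 27*(15*(-1/39)*(-87)) = 27*(435/13) = 11745/13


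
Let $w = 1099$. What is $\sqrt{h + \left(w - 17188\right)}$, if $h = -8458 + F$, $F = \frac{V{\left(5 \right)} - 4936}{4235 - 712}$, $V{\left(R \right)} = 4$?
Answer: $\frac{i \sqrt{304683177799}}{3523} \approx 156.68 i$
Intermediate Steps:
$F = - \frac{4932}{3523}$ ($F = \frac{4 - 4936}{4235 - 712} = - \frac{4932}{3523} \approx -1.3999$)
$h = - \frac{29802466}{3523}$ ($h = -8458 - \frac{4932}{3523} = - \frac{29802466}{3523} \approx -8459.4$)
$\sqrt{h + \left(w - 17188\right)} = \sqrt{- \frac{29802466}{3523} + \left(1099 - 17188\right)} = \sqrt{- \frac{29802466}{3523} - 16089} = \sqrt{- \frac{86484013}{3523}} = \frac{i \sqrt{304683177799}}{3523}$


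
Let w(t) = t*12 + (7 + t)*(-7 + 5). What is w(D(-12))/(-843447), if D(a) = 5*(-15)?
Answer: 764/843447 ≈ 0.00090581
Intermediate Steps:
D(a) = -75
w(t) = -14 + 10*t (w(t) = 12*t + (7 + t)*(-2) = 12*t + (-14 - 2*t) = -14 + 10*t)
w(D(-12))/(-843447) = (-14 + 10*(-75))/(-843447) = (-14 - 750)*(-1/843447) = -764*(-1/843447) = 764/843447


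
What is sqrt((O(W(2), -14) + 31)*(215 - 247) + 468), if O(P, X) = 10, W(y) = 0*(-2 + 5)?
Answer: 2*I*sqrt(211) ≈ 29.052*I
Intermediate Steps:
W(y) = 0 (W(y) = 0*3 = 0)
sqrt((O(W(2), -14) + 31)*(215 - 247) + 468) = sqrt((10 + 31)*(215 - 247) + 468) = sqrt(41*(-32) + 468) = sqrt(-1312 + 468) = sqrt(-844) = 2*I*sqrt(211)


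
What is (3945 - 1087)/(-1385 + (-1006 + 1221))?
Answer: -1429/585 ≈ -2.4427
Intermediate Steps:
(3945 - 1087)/(-1385 + (-1006 + 1221)) = 2858/(-1385 + 215) = 2858/(-1170) = 2858*(-1/1170) = -1429/585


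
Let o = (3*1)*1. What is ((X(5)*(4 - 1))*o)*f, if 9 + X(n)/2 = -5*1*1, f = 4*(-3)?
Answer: 3024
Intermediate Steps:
f = -12
X(n) = -28 (X(n) = -18 + 2*(-5*1*1) = -18 + 2*(-5*1) = -18 + 2*(-5) = -18 - 10 = -28)
o = 3 (o = 3*1 = 3)
((X(5)*(4 - 1))*o)*f = (-28*(4 - 1)*3)*(-12) = (-28*3*3)*(-12) = -84*3*(-12) = -252*(-12) = 3024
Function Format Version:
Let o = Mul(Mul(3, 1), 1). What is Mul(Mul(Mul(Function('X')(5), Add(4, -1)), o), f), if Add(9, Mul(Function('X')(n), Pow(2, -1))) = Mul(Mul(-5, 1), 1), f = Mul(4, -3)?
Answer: 3024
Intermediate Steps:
f = -12
Function('X')(n) = -28 (Function('X')(n) = Add(-18, Mul(2, Mul(Mul(-5, 1), 1))) = Add(-18, Mul(2, Mul(-5, 1))) = Add(-18, Mul(2, -5)) = Add(-18, -10) = -28)
o = 3 (o = Mul(3, 1) = 3)
Mul(Mul(Mul(Function('X')(5), Add(4, -1)), o), f) = Mul(Mul(Mul(-28, Add(4, -1)), 3), -12) = Mul(Mul(Mul(-28, 3), 3), -12) = Mul(Mul(-84, 3), -12) = Mul(-252, -12) = 3024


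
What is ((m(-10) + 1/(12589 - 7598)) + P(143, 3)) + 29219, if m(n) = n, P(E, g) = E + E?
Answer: 147209546/4991 ≈ 29495.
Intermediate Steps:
P(E, g) = 2*E
((m(-10) + 1/(12589 - 7598)) + P(143, 3)) + 29219 = ((-10 + 1/(12589 - 7598)) + 2*143) + 29219 = ((-10 + 1/4991) + 286) + 29219 = (-49909/4991 + 286) + 29219 = 1377517/4991 + 29219 = 147209546/4991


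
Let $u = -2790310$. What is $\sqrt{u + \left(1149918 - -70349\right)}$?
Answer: $i \sqrt{1570043} \approx 1253.0 i$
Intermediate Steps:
$\sqrt{u + \left(1149918 - -70349\right)} = \sqrt{-2790310 + \left(1149918 - -70349\right)} = \sqrt{-2790310 + \left(1149918 + 70349\right)} = \sqrt{-2790310 + 1220267} = \sqrt{-1570043} = i \sqrt{1570043}$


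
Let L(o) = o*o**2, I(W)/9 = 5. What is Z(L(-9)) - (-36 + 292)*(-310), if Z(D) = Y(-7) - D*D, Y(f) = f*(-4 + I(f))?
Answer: -452368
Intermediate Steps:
I(W) = 45 (I(W) = 9*5 = 45)
L(o) = o**3
Y(f) = 41*f (Y(f) = f*(-4 + 45) = f*41 = 41*f)
Z(D) = -287 - D**2 (Z(D) = 41*(-7) - D*D = -287 - D**2)
Z(L(-9)) - (-36 + 292)*(-310) = (-287 - ((-9)**3)**2) - (-36 + 292)*(-310) = (-287 - 1*(-729)**2) - 256*(-310) = (-287 - 1*531441) - 1*(-79360) = (-287 - 531441) + 79360 = -531728 + 79360 = -452368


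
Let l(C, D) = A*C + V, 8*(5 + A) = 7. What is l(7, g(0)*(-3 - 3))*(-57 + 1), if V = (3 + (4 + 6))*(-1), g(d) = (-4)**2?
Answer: 2345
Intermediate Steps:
g(d) = 16
A = -33/8 (A = -5 + (1/8)*7 = -5 + 7/8 = -33/8 ≈ -4.1250)
V = -13 (V = (3 + 10)*(-1) = 13*(-1) = -13)
l(C, D) = -13 - 33*C/8 (l(C, D) = -33*C/8 - 13 = -13 - 33*C/8)
l(7, g(0)*(-3 - 3))*(-57 + 1) = (-13 - 33/8*7)*(-57 + 1) = (-13 - 231/8)*(-56) = -335/8*(-56) = 2345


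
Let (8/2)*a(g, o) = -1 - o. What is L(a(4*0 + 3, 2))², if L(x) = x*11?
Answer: 1089/16 ≈ 68.063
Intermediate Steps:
a(g, o) = -¼ - o/4 (a(g, o) = (-1 - o)/4 = -¼ - o/4)
L(x) = 11*x
L(a(4*0 + 3, 2))² = (11*(-¼ - ¼*2))² = (11*(-¼ - ½))² = (11*(-¾))² = (-33/4)² = 1089/16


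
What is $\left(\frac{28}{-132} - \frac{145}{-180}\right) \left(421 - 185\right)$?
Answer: $\frac{13865}{99} \approx 140.05$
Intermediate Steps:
$\left(\frac{28}{-132} - \frac{145}{-180}\right) \left(421 - 185\right) = \left(28 \left(- \frac{1}{132}\right) - - \frac{29}{36}\right) 236 = \left(- \frac{7}{33} + \frac{29}{36}\right) 236 = \frac{235}{396} \cdot 236 = \frac{13865}{99}$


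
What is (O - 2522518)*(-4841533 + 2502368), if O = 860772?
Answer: 3887098082090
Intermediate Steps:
(O - 2522518)*(-4841533 + 2502368) = (860772 - 2522518)*(-4841533 + 2502368) = -1661746*(-2339165) = 3887098082090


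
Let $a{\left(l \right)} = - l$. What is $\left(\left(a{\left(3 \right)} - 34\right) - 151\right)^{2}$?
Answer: $35344$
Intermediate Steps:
$\left(\left(a{\left(3 \right)} - 34\right) - 151\right)^{2} = \left(\left(\left(-1\right) 3 - 34\right) - 151\right)^{2} = \left(\left(-3 - 34\right) - 151\right)^{2} = \left(-37 - 151\right)^{2} = \left(-188\right)^{2} = 35344$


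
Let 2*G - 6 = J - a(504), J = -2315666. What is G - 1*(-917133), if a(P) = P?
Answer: -240949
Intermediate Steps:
G = -1158082 (G = 3 + (-2315666 - 1*504)/2 = 3 + (-2315666 - 504)/2 = 3 + (½)*(-2316170) = 3 - 1158085 = -1158082)
G - 1*(-917133) = -1158082 - 1*(-917133) = -1158082 + 917133 = -240949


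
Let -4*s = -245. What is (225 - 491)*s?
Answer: -32585/2 ≈ -16293.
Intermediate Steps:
s = 245/4 (s = -¼*(-245) = 245/4 ≈ 61.250)
(225 - 491)*s = (225 - 491)*(245/4) = -266*245/4 = -32585/2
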